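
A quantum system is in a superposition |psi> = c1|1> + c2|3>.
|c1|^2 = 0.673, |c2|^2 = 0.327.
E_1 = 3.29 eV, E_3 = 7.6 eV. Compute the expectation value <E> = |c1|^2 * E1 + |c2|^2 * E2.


<E> = |c1|^2 * E1 + |c2|^2 * E2
= 0.673 * 3.29 + 0.327 * 7.6
= 2.2142 + 2.4852
= 4.6994 eV

4.6994


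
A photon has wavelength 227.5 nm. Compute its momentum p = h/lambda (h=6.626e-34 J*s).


p = h / lambda
= 6.626e-34 / (227.5e-9)
= 6.626e-34 / 2.2750e-07
= 2.9125e-27 kg*m/s

2.9125e-27


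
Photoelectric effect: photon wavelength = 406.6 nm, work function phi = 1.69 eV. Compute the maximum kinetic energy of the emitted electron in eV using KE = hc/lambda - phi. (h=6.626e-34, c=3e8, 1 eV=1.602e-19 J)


E_photon = hc / lambda
= (6.626e-34)(3e8) / (406.6e-9)
= 4.8888e-19 J
= 3.0517 eV
KE = E_photon - phi
= 3.0517 - 1.69
= 1.3617 eV

1.3617


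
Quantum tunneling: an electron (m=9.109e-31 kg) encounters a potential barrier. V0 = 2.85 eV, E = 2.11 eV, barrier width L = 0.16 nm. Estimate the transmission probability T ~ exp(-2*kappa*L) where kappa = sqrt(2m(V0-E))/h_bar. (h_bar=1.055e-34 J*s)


V0 - E = 0.74 eV = 1.1855e-19 J
kappa = sqrt(2 * m * (V0-E)) / h_bar
= sqrt(2 * 9.109e-31 * 1.1855e-19) / 1.055e-34
= 4.4050e+09 /m
2*kappa*L = 2 * 4.4050e+09 * 0.16e-9
= 1.4096
T = exp(-1.4096) = 2.442417e-01

2.442417e-01


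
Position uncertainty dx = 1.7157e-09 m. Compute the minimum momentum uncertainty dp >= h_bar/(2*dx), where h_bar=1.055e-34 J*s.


dp = h_bar / (2 * dx)
= 1.055e-34 / (2 * 1.7157e-09)
= 1.055e-34 / 3.4314e-09
= 3.0745e-26 kg*m/s

3.0745e-26


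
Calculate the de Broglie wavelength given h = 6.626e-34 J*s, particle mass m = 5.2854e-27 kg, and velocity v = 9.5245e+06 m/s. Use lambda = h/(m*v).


lambda = h / (m * v)
= 6.626e-34 / (5.2854e-27 * 9.5245e+06)
= 6.626e-34 / 5.0341e-20
= 1.3162e-14 m

1.3162e-14


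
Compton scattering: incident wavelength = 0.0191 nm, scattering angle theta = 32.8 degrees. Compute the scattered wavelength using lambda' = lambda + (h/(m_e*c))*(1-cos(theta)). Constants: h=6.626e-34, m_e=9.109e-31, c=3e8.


Compton wavelength: h/(m_e*c) = 2.4247e-12 m
d_lambda = 2.4247e-12 * (1 - cos(32.8 deg))
= 2.4247e-12 * 0.159433
= 3.8658e-13 m = 0.000387 nm
lambda' = 0.0191 + 0.000387
= 0.019487 nm

0.019487


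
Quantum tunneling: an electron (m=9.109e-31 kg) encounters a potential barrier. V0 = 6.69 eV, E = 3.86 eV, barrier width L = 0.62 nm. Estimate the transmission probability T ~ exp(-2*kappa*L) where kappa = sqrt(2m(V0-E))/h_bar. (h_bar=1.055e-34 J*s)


V0 - E = 2.83 eV = 4.5337e-19 J
kappa = sqrt(2 * m * (V0-E)) / h_bar
= sqrt(2 * 9.109e-31 * 4.5337e-19) / 1.055e-34
= 8.6143e+09 /m
2*kappa*L = 2 * 8.6143e+09 * 0.62e-9
= 10.6818
T = exp(-10.6818) = 2.295924e-05

2.295924e-05


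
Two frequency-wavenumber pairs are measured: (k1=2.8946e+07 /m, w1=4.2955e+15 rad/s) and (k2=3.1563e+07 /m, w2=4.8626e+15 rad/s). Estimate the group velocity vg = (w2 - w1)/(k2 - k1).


vg = (w2 - w1) / (k2 - k1)
= (4.8626e+15 - 4.2955e+15) / (3.1563e+07 - 2.8946e+07)
= 5.6710e+14 / 2.6170e+06
= 2.1670e+08 m/s

2.1670e+08


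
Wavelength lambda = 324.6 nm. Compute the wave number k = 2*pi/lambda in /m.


k = 2 * pi / lambda
= 6.2832 / (324.6e-9)
= 6.2832 / 3.2460e-07
= 1.9357e+07 /m

1.9357e+07


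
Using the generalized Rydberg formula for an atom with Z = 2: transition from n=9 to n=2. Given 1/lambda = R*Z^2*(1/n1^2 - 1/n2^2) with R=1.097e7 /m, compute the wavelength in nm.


1/lambda = R * Z^2 * (1/n1^2 - 1/n2^2)
= 1.097e7 * 2^2 * (1/2^2 - 1/9^2)
= 1.097e7 * 4 * (0.25 - 0.012346)
= 1.0428e+07 /m
lambda = 1 / 1.0428e+07
= 95.8932 nm

95.8932


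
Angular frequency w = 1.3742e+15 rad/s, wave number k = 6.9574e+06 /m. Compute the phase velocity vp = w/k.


vp = w / k
= 1.3742e+15 / 6.9574e+06
= 1.9752e+08 m/s

1.9752e+08


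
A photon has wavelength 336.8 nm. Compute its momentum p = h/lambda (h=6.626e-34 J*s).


p = h / lambda
= 6.626e-34 / (336.8e-9)
= 6.626e-34 / 3.3680e-07
= 1.9673e-27 kg*m/s

1.9673e-27


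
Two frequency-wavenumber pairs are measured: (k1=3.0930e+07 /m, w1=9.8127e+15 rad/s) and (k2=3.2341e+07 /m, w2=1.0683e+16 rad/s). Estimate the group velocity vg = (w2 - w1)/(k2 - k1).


vg = (w2 - w1) / (k2 - k1)
= (1.0683e+16 - 9.8127e+15) / (3.2341e+07 - 3.0930e+07)
= 8.7030e+14 / 1.4110e+06
= 6.1680e+08 m/s

6.1680e+08


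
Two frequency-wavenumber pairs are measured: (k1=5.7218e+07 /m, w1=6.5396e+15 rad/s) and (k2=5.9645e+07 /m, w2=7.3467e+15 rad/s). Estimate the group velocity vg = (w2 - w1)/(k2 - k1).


vg = (w2 - w1) / (k2 - k1)
= (7.3467e+15 - 6.5396e+15) / (5.9645e+07 - 5.7218e+07)
= 8.0710e+14 / 2.4270e+06
= 3.3255e+08 m/s

3.3255e+08


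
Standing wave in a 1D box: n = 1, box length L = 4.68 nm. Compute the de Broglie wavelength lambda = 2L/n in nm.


lambda = 2L / n
= 2 * 4.68 / 1
= 9.36 / 1
= 9.36 nm

9.36


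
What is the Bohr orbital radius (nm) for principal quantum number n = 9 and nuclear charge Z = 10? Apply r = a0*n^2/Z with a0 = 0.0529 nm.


r = a0 * n^2 / Z
= 0.0529 * 9^2 / 10
= 0.0529 * 81 / 10
= 0.4285 nm

0.4285


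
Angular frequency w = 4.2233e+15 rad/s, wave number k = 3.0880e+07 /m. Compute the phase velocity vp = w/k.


vp = w / k
= 4.2233e+15 / 3.0880e+07
= 1.3676e+08 m/s

1.3676e+08


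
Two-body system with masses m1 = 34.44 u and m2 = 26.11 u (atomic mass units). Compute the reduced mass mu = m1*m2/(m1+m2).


mu = m1 * m2 / (m1 + m2)
= 34.44 * 26.11 / (34.44 + 26.11)
= 899.2284 / 60.55
= 14.851 u

14.851


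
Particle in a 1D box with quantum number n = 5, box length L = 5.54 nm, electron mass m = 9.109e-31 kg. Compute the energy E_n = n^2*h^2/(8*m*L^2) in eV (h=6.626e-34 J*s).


E = n^2 * h^2 / (8 * m * L^2)
= 5^2 * (6.626e-34)^2 / (8 * 9.109e-31 * (5.54e-9)^2)
= 25 * 4.3904e-67 / (8 * 9.109e-31 * 3.0692e-17)
= 4.9075e-20 J
= 0.3063 eV

0.3063


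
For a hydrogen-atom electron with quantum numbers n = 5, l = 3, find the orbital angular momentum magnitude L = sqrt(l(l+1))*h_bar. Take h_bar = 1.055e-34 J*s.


L = sqrt(l*(l+1)) * h_bar
= sqrt(3 * 4) * 1.055e-34
= sqrt(12) * 1.055e-34
= 3.4641 * 1.055e-34
= 3.6546e-34 J*s

3.6546e-34


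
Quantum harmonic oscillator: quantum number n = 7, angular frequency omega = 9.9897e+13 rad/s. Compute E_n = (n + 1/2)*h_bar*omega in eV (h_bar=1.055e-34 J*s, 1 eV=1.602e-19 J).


E = (n + 1/2) * h_bar * omega
= (7 + 0.5) * 1.055e-34 * 9.9897e+13
= 7.5 * 1.0539e-20
= 7.9044e-20 J
= 0.4934 eV

0.4934


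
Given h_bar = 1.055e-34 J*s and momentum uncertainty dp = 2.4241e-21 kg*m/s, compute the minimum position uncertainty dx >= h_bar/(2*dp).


dx = h_bar / (2 * dp)
= 1.055e-34 / (2 * 2.4241e-21)
= 1.055e-34 / 4.8482e-21
= 2.1761e-14 m

2.1761e-14


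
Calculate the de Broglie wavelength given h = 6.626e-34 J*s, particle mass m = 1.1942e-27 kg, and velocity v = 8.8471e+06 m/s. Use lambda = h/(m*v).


lambda = h / (m * v)
= 6.626e-34 / (1.1942e-27 * 8.8471e+06)
= 6.626e-34 / 1.0565e-20
= 6.2715e-14 m

6.2715e-14


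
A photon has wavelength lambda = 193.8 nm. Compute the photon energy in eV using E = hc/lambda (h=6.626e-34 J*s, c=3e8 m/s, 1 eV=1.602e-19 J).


E = hc / lambda
= (6.626e-34)(3e8) / (193.8e-9)
= 1.9878e-25 / 1.9380e-07
= 1.0257e-18 J
Converting to eV: 1.0257e-18 / 1.602e-19
= 6.4026 eV

6.4026


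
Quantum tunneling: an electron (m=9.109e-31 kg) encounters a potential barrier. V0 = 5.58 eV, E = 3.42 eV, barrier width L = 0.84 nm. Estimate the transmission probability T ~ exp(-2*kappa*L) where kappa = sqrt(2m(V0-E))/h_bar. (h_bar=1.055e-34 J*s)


V0 - E = 2.16 eV = 3.4603e-19 J
kappa = sqrt(2 * m * (V0-E)) / h_bar
= sqrt(2 * 9.109e-31 * 3.4603e-19) / 1.055e-34
= 7.5259e+09 /m
2*kappa*L = 2 * 7.5259e+09 * 0.84e-9
= 12.6434
T = exp(-12.6434) = 3.228666e-06

3.228666e-06


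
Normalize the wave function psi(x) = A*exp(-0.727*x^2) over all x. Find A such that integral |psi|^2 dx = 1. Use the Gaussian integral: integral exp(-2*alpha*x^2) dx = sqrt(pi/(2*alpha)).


integral |psi|^2 dx = A^2 * sqrt(pi/(2*alpha)) = 1
A^2 = sqrt(2*alpha/pi)
= sqrt(2 * 0.727 / pi)
= 0.680311
A = sqrt(0.680311)
= 0.8248

0.8248


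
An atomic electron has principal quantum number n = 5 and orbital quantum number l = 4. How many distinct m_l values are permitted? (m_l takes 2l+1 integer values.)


m_l ranges from -l to +l in integer steps
So m_l goes from -4 to +4
Count = 2l + 1 = 2*4 + 1
= 9

9


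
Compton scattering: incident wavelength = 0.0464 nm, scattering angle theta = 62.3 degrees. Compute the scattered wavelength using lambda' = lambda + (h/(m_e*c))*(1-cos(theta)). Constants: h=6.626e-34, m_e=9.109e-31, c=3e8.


Compton wavelength: h/(m_e*c) = 2.4247e-12 m
d_lambda = 2.4247e-12 * (1 - cos(62.3 deg))
= 2.4247e-12 * 0.535158
= 1.2976e-12 m = 0.001298 nm
lambda' = 0.0464 + 0.001298
= 0.047698 nm

0.047698


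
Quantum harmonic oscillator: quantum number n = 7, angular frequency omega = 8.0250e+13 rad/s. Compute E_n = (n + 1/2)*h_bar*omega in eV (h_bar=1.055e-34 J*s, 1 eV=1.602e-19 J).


E = (n + 1/2) * h_bar * omega
= (7 + 0.5) * 1.055e-34 * 8.0250e+13
= 7.5 * 8.4664e-21
= 6.3498e-20 J
= 0.3964 eV

0.3964


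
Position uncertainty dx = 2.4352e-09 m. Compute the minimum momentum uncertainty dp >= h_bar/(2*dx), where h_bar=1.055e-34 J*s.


dp = h_bar / (2 * dx)
= 1.055e-34 / (2 * 2.4352e-09)
= 1.055e-34 / 4.8704e-09
= 2.1661e-26 kg*m/s

2.1661e-26


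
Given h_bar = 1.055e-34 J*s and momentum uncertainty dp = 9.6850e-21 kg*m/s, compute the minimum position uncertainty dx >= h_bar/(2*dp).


dx = h_bar / (2 * dp)
= 1.055e-34 / (2 * 9.6850e-21)
= 1.055e-34 / 1.9370e-20
= 5.4466e-15 m

5.4466e-15


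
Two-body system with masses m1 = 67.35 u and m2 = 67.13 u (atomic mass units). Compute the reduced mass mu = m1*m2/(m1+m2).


mu = m1 * m2 / (m1 + m2)
= 67.35 * 67.13 / (67.35 + 67.13)
= 4521.2055 / 134.48
= 33.6199 u

33.6199


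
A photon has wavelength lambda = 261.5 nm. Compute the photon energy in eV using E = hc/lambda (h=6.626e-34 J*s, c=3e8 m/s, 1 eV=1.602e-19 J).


E = hc / lambda
= (6.626e-34)(3e8) / (261.5e-9)
= 1.9878e-25 / 2.6150e-07
= 7.6015e-19 J
Converting to eV: 7.6015e-19 / 1.602e-19
= 4.745 eV

4.745


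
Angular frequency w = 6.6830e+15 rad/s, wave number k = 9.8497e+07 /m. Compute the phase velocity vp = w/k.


vp = w / k
= 6.6830e+15 / 9.8497e+07
= 6.7850e+07 m/s

6.7850e+07


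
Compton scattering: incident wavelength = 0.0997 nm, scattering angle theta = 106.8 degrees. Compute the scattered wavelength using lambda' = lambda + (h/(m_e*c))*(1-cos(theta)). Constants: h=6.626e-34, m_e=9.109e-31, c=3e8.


Compton wavelength: h/(m_e*c) = 2.4247e-12 m
d_lambda = 2.4247e-12 * (1 - cos(106.8 deg))
= 2.4247e-12 * 1.289032
= 3.1255e-12 m = 0.003126 nm
lambda' = 0.0997 + 0.003126
= 0.102826 nm

0.102826


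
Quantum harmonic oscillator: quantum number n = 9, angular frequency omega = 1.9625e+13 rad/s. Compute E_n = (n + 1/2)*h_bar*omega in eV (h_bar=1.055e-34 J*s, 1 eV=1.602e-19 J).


E = (n + 1/2) * h_bar * omega
= (9 + 0.5) * 1.055e-34 * 1.9625e+13
= 9.5 * 2.0704e-21
= 1.9669e-20 J
= 0.1228 eV

0.1228


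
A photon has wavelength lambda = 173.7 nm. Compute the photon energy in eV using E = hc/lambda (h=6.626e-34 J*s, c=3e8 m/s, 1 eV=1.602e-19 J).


E = hc / lambda
= (6.626e-34)(3e8) / (173.7e-9)
= 1.9878e-25 / 1.7370e-07
= 1.1444e-18 J
Converting to eV: 1.1444e-18 / 1.602e-19
= 7.1435 eV

7.1435


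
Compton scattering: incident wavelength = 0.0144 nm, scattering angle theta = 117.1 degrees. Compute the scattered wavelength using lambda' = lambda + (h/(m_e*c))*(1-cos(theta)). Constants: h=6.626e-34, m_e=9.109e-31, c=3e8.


Compton wavelength: h/(m_e*c) = 2.4247e-12 m
d_lambda = 2.4247e-12 * (1 - cos(117.1 deg))
= 2.4247e-12 * 1.455545
= 3.5293e-12 m = 0.003529 nm
lambda' = 0.0144 + 0.003529
= 0.017929 nm

0.017929


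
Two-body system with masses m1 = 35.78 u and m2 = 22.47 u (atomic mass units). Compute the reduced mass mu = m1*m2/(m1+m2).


mu = m1 * m2 / (m1 + m2)
= 35.78 * 22.47 / (35.78 + 22.47)
= 803.9766 / 58.25
= 13.8022 u

13.8022


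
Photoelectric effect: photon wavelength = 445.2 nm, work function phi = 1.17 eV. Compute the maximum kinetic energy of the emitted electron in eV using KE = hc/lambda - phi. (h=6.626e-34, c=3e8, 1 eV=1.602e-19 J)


E_photon = hc / lambda
= (6.626e-34)(3e8) / (445.2e-9)
= 4.4650e-19 J
= 2.7871 eV
KE = E_photon - phi
= 2.7871 - 1.17
= 1.6171 eV

1.6171


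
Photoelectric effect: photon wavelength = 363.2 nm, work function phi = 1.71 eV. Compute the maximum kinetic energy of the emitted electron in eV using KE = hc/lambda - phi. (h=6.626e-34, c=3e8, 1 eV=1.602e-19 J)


E_photon = hc / lambda
= (6.626e-34)(3e8) / (363.2e-9)
= 5.4730e-19 J
= 3.4164 eV
KE = E_photon - phi
= 3.4164 - 1.71
= 1.7064 eV

1.7064


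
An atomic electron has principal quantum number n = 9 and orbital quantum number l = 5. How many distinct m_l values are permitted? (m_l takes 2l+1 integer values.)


m_l ranges from -l to +l in integer steps
So m_l goes from -5 to +5
Count = 2l + 1 = 2*5 + 1
= 11

11


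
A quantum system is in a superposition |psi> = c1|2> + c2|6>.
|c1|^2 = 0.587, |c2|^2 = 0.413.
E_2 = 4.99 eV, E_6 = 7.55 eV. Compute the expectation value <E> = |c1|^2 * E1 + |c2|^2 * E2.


<E> = |c1|^2 * E1 + |c2|^2 * E2
= 0.587 * 4.99 + 0.413 * 7.55
= 2.9291 + 3.1181
= 6.0473 eV

6.0473


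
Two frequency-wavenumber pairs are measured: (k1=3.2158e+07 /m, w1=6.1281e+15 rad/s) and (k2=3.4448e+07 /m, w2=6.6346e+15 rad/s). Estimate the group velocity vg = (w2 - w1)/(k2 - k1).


vg = (w2 - w1) / (k2 - k1)
= (6.6346e+15 - 6.1281e+15) / (3.4448e+07 - 3.2158e+07)
= 5.0650e+14 / 2.2900e+06
= 2.2118e+08 m/s

2.2118e+08


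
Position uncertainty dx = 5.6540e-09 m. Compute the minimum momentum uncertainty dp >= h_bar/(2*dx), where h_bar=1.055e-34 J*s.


dp = h_bar / (2 * dx)
= 1.055e-34 / (2 * 5.6540e-09)
= 1.055e-34 / 1.1308e-08
= 9.3297e-27 kg*m/s

9.3297e-27


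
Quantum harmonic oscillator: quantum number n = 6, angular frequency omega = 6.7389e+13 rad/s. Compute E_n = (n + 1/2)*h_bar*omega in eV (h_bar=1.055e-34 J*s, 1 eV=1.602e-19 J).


E = (n + 1/2) * h_bar * omega
= (6 + 0.5) * 1.055e-34 * 6.7389e+13
= 6.5 * 7.1095e-21
= 4.6212e-20 J
= 0.2885 eV

0.2885


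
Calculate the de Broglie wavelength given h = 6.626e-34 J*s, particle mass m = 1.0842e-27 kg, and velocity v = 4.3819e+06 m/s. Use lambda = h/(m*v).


lambda = h / (m * v)
= 6.626e-34 / (1.0842e-27 * 4.3819e+06)
= 6.626e-34 / 4.7509e-21
= 1.3947e-13 m

1.3947e-13


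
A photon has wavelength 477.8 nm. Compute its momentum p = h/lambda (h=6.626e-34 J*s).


p = h / lambda
= 6.626e-34 / (477.8e-9)
= 6.626e-34 / 4.7780e-07
= 1.3868e-27 kg*m/s

1.3868e-27


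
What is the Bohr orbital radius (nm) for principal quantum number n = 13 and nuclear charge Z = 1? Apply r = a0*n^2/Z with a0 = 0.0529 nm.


r = a0 * n^2 / Z
= 0.0529 * 13^2 / 1
= 0.0529 * 169 / 1
= 8.9401 nm

8.9401


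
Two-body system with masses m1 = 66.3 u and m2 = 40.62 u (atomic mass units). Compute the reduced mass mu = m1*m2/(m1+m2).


mu = m1 * m2 / (m1 + m2)
= 66.3 * 40.62 / (66.3 + 40.62)
= 2693.106 / 106.92
= 25.188 u

25.188


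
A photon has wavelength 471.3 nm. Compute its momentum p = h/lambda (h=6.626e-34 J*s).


p = h / lambda
= 6.626e-34 / (471.3e-9)
= 6.626e-34 / 4.7130e-07
= 1.4059e-27 kg*m/s

1.4059e-27


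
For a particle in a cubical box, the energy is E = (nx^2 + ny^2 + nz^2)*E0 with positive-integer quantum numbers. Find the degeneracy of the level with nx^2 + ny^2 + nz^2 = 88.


Enumerate all (nx, ny, nz) with nx^2 + ny^2 + nz^2 = 88:
(4,6,6)
(6,4,6)
(6,6,4)
Total degeneracy = 3

3


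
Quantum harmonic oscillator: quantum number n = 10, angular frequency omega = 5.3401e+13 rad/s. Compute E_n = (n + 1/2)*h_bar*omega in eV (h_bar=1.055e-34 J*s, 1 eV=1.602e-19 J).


E = (n + 1/2) * h_bar * omega
= (10 + 0.5) * 1.055e-34 * 5.3401e+13
= 10.5 * 5.6338e-21
= 5.9155e-20 J
= 0.3693 eV

0.3693


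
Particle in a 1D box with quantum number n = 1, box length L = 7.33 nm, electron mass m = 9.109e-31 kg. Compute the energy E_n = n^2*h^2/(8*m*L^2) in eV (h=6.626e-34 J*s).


E = n^2 * h^2 / (8 * m * L^2)
= 1^2 * (6.626e-34)^2 / (8 * 9.109e-31 * (7.33e-9)^2)
= 1 * 4.3904e-67 / (8 * 9.109e-31 * 5.3729e-17)
= 1.1213e-21 J
= 0.007 eV

0.007


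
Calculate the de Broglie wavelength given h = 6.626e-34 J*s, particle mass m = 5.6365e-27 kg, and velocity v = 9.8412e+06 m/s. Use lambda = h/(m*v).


lambda = h / (m * v)
= 6.626e-34 / (5.6365e-27 * 9.8412e+06)
= 6.626e-34 / 5.5470e-20
= 1.1945e-14 m

1.1945e-14


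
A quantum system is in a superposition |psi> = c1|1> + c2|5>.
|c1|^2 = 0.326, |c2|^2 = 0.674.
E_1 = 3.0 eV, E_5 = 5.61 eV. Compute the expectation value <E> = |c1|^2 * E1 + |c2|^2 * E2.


<E> = |c1|^2 * E1 + |c2|^2 * E2
= 0.326 * 3.0 + 0.674 * 5.61
= 0.978 + 3.7811
= 4.7591 eV

4.7591


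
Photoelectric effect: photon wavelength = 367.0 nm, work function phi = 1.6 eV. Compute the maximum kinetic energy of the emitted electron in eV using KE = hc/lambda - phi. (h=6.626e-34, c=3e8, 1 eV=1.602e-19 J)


E_photon = hc / lambda
= (6.626e-34)(3e8) / (367.0e-9)
= 5.4163e-19 J
= 3.381 eV
KE = E_photon - phi
= 3.381 - 1.6
= 1.781 eV

1.781


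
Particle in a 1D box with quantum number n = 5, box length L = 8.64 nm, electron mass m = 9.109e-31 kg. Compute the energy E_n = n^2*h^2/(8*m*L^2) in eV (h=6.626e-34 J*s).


E = n^2 * h^2 / (8 * m * L^2)
= 5^2 * (6.626e-34)^2 / (8 * 9.109e-31 * (8.64e-9)^2)
= 25 * 4.3904e-67 / (8 * 9.109e-31 * 7.4650e-17)
= 2.0177e-20 J
= 0.1259 eV

0.1259


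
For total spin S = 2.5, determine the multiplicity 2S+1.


Spin multiplicity = 2S + 1
= 2 * 2.5 + 1
= 5.0 + 1
= 6

6


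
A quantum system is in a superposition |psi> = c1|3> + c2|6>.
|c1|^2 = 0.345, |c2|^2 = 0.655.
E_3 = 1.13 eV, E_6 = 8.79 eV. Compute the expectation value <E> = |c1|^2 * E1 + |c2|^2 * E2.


<E> = |c1|^2 * E1 + |c2|^2 * E2
= 0.345 * 1.13 + 0.655 * 8.79
= 0.3898 + 5.7574
= 6.1473 eV

6.1473


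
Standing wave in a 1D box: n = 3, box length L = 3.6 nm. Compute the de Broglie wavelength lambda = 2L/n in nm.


lambda = 2L / n
= 2 * 3.6 / 3
= 7.2 / 3
= 2.4 nm

2.4


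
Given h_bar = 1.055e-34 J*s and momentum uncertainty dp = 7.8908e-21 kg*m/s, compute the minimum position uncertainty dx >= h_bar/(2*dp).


dx = h_bar / (2 * dp)
= 1.055e-34 / (2 * 7.8908e-21)
= 1.055e-34 / 1.5782e-20
= 6.6850e-15 m

6.6850e-15


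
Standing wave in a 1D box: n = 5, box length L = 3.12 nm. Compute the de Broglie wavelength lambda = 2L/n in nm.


lambda = 2L / n
= 2 * 3.12 / 5
= 6.24 / 5
= 1.248 nm

1.248


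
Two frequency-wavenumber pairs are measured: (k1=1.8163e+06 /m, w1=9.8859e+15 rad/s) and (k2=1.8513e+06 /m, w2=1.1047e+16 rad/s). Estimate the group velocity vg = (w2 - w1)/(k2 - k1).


vg = (w2 - w1) / (k2 - k1)
= (1.1047e+16 - 9.8859e+15) / (1.8513e+06 - 1.8163e+06)
= 1.1611e+15 / 3.5000e+04
= 3.3174e+10 m/s

3.3174e+10


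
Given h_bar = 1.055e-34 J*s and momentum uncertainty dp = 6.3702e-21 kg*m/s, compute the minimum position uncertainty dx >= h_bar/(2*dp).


dx = h_bar / (2 * dp)
= 1.055e-34 / (2 * 6.3702e-21)
= 1.055e-34 / 1.2740e-20
= 8.2807e-15 m

8.2807e-15


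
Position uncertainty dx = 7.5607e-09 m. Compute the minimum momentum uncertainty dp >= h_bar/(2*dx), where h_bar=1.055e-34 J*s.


dp = h_bar / (2 * dx)
= 1.055e-34 / (2 * 7.5607e-09)
= 1.055e-34 / 1.5121e-08
= 6.9769e-27 kg*m/s

6.9769e-27


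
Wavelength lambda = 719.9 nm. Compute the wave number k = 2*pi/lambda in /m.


k = 2 * pi / lambda
= 6.2832 / (719.9e-9)
= 6.2832 / 7.1990e-07
= 8.7279e+06 /m

8.7279e+06


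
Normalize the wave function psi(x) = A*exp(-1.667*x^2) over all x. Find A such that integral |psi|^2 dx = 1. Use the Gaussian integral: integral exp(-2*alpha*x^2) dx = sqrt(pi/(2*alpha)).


integral |psi|^2 dx = A^2 * sqrt(pi/(2*alpha)) = 1
A^2 = sqrt(2*alpha/pi)
= sqrt(2 * 1.667 / pi)
= 1.030168
A = sqrt(1.030168)
= 1.015

1.015


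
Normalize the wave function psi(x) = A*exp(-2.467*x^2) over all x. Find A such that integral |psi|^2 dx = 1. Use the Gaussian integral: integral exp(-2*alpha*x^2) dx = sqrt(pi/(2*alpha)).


integral |psi|^2 dx = A^2 * sqrt(pi/(2*alpha)) = 1
A^2 = sqrt(2*alpha/pi)
= sqrt(2 * 2.467 / pi)
= 1.253212
A = sqrt(1.253212)
= 1.1195

1.1195


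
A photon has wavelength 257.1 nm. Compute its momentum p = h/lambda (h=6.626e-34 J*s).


p = h / lambda
= 6.626e-34 / (257.1e-9)
= 6.626e-34 / 2.5710e-07
= 2.5772e-27 kg*m/s

2.5772e-27


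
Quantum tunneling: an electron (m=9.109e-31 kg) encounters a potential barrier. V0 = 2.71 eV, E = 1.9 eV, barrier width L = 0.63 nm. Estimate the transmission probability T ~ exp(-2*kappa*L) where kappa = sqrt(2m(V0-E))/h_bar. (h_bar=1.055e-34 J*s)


V0 - E = 0.81 eV = 1.2976e-19 J
kappa = sqrt(2 * m * (V0-E)) / h_bar
= sqrt(2 * 9.109e-31 * 1.2976e-19) / 1.055e-34
= 4.6086e+09 /m
2*kappa*L = 2 * 4.6086e+09 * 0.63e-9
= 5.8069
T = exp(-5.8069) = 3.006823e-03

3.006823e-03


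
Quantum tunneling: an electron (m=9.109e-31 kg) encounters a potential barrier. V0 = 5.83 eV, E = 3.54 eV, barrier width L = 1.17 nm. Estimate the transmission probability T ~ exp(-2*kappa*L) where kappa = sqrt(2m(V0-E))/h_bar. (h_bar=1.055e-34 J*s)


V0 - E = 2.29 eV = 3.6686e-19 J
kappa = sqrt(2 * m * (V0-E)) / h_bar
= sqrt(2 * 9.109e-31 * 3.6686e-19) / 1.055e-34
= 7.7490e+09 /m
2*kappa*L = 2 * 7.7490e+09 * 1.17e-9
= 18.1327
T = exp(-18.1327) = 1.333717e-08

1.333717e-08


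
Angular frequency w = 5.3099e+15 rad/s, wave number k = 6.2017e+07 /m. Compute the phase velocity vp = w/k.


vp = w / k
= 5.3099e+15 / 6.2017e+07
= 8.5620e+07 m/s

8.5620e+07


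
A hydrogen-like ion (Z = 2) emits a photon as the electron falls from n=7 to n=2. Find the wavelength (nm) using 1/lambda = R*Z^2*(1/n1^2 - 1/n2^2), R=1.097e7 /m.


1/lambda = R * Z^2 * (1/n1^2 - 1/n2^2)
= 1.097e7 * 2^2 * (1/2^2 - 1/7^2)
= 1.097e7 * 4 * (0.25 - 0.020408)
= 1.0074e+07 /m
lambda = 1 / 1.0074e+07
= 99.2606 nm

99.2606


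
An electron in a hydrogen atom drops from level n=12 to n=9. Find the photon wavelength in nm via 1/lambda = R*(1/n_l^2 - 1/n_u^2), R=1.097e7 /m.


1/lambda = R * (1/n_l^2 - 1/n_u^2)
= 1.097e7 * (1/9^2 - 1/12^2)
= 1.097e7 * (0.012346 - 0.006944)
= 1.097e7 * 0.005401
= 5.9252e+04 /m
lambda = 1 / 5.9252e+04 = 16877.1976 nm

16877.1976


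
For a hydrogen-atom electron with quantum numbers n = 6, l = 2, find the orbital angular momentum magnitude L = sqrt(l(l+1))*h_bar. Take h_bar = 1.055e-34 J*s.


L = sqrt(l*(l+1)) * h_bar
= sqrt(2 * 3) * 1.055e-34
= sqrt(6) * 1.055e-34
= 2.4495 * 1.055e-34
= 2.5842e-34 J*s

2.5842e-34


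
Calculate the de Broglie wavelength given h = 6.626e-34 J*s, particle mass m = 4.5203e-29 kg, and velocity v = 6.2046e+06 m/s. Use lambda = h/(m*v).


lambda = h / (m * v)
= 6.626e-34 / (4.5203e-29 * 6.2046e+06)
= 6.626e-34 / 2.8047e-22
= 2.3625e-12 m

2.3625e-12


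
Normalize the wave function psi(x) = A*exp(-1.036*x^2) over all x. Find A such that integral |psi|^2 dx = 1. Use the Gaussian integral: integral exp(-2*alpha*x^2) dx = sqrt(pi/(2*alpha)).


integral |psi|^2 dx = A^2 * sqrt(pi/(2*alpha)) = 1
A^2 = sqrt(2*alpha/pi)
= sqrt(2 * 1.036 / pi)
= 0.81212
A = sqrt(0.81212)
= 0.9012

0.9012


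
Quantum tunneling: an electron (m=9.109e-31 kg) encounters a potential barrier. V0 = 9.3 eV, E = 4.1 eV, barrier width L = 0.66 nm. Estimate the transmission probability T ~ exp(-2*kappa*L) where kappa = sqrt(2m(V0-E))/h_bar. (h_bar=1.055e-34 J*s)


V0 - E = 5.2 eV = 8.3304e-19 J
kappa = sqrt(2 * m * (V0-E)) / h_bar
= sqrt(2 * 9.109e-31 * 8.3304e-19) / 1.055e-34
= 1.1677e+10 /m
2*kappa*L = 2 * 1.1677e+10 * 0.66e-9
= 15.4136
T = exp(-15.4136) = 2.022779e-07

2.022779e-07


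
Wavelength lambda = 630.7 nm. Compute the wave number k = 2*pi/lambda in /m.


k = 2 * pi / lambda
= 6.2832 / (630.7e-9)
= 6.2832 / 6.3070e-07
= 9.9622e+06 /m

9.9622e+06


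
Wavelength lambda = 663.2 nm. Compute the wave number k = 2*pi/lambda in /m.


k = 2 * pi / lambda
= 6.2832 / (663.2e-9)
= 6.2832 / 6.6320e-07
= 9.4740e+06 /m

9.4740e+06


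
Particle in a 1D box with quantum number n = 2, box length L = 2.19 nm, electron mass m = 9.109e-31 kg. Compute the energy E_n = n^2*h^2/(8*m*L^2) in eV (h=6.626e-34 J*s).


E = n^2 * h^2 / (8 * m * L^2)
= 2^2 * (6.626e-34)^2 / (8 * 9.109e-31 * (2.19e-9)^2)
= 4 * 4.3904e-67 / (8 * 9.109e-31 * 4.7961e-18)
= 5.0247e-20 J
= 0.3137 eV

0.3137


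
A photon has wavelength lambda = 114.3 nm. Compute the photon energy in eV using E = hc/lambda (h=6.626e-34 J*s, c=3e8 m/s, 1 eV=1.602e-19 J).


E = hc / lambda
= (6.626e-34)(3e8) / (114.3e-9)
= 1.9878e-25 / 1.1430e-07
= 1.7391e-18 J
Converting to eV: 1.7391e-18 / 1.602e-19
= 10.8559 eV

10.8559


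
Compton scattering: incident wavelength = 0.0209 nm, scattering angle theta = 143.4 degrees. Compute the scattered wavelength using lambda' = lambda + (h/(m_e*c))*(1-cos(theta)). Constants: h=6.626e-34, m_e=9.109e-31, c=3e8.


Compton wavelength: h/(m_e*c) = 2.4247e-12 m
d_lambda = 2.4247e-12 * (1 - cos(143.4 deg))
= 2.4247e-12 * 1.802817
= 4.3713e-12 m = 0.004371 nm
lambda' = 0.0209 + 0.004371
= 0.025271 nm

0.025271


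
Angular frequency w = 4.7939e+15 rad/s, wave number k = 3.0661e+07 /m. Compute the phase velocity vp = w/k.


vp = w / k
= 4.7939e+15 / 3.0661e+07
= 1.5635e+08 m/s

1.5635e+08


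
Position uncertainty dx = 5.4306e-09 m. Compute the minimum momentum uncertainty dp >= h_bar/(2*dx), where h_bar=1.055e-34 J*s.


dp = h_bar / (2 * dx)
= 1.055e-34 / (2 * 5.4306e-09)
= 1.055e-34 / 1.0861e-08
= 9.7135e-27 kg*m/s

9.7135e-27


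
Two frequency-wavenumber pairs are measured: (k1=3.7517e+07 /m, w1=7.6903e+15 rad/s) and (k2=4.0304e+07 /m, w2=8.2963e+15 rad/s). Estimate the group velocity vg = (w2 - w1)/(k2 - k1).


vg = (w2 - w1) / (k2 - k1)
= (8.2963e+15 - 7.6903e+15) / (4.0304e+07 - 3.7517e+07)
= 6.0600e+14 / 2.7870e+06
= 2.1744e+08 m/s

2.1744e+08


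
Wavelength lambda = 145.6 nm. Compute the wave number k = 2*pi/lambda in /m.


k = 2 * pi / lambda
= 6.2832 / (145.6e-9)
= 6.2832 / 1.4560e-07
= 4.3154e+07 /m

4.3154e+07


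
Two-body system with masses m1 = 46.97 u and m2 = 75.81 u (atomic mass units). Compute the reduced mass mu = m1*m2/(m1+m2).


mu = m1 * m2 / (m1 + m2)
= 46.97 * 75.81 / (46.97 + 75.81)
= 3560.7957 / 122.78
= 29.0014 u

29.0014


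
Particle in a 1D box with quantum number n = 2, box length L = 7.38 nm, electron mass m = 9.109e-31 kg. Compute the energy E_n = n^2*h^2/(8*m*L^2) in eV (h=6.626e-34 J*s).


E = n^2 * h^2 / (8 * m * L^2)
= 2^2 * (6.626e-34)^2 / (8 * 9.109e-31 * (7.38e-9)^2)
= 4 * 4.3904e-67 / (8 * 9.109e-31 * 5.4464e-17)
= 4.4248e-21 J
= 0.0276 eV

0.0276


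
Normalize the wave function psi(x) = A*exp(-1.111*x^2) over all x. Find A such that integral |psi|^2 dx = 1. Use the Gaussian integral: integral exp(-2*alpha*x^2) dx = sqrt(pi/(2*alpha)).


integral |psi|^2 dx = A^2 * sqrt(pi/(2*alpha)) = 1
A^2 = sqrt(2*alpha/pi)
= sqrt(2 * 1.111 / pi)
= 0.841002
A = sqrt(0.841002)
= 0.9171

0.9171


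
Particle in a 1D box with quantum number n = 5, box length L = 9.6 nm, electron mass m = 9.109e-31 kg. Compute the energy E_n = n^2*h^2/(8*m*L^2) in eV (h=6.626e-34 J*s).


E = n^2 * h^2 / (8 * m * L^2)
= 5^2 * (6.626e-34)^2 / (8 * 9.109e-31 * (9.6e-9)^2)
= 25 * 4.3904e-67 / (8 * 9.109e-31 * 9.2160e-17)
= 1.6343e-20 J
= 0.102 eV

0.102


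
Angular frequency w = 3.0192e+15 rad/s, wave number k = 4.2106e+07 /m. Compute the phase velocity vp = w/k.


vp = w / k
= 3.0192e+15 / 4.2106e+07
= 7.1705e+07 m/s

7.1705e+07


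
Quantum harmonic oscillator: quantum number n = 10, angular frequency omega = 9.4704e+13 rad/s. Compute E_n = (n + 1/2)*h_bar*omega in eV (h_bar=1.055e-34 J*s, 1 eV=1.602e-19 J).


E = (n + 1/2) * h_bar * omega
= (10 + 0.5) * 1.055e-34 * 9.4704e+13
= 10.5 * 9.9913e-21
= 1.0491e-19 J
= 0.6549 eV

0.6549


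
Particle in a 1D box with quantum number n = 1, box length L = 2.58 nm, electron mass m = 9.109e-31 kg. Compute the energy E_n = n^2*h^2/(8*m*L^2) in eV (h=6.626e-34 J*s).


E = n^2 * h^2 / (8 * m * L^2)
= 1^2 * (6.626e-34)^2 / (8 * 9.109e-31 * (2.58e-9)^2)
= 1 * 4.3904e-67 / (8 * 9.109e-31 * 6.6564e-18)
= 9.0511e-21 J
= 0.0565 eV

0.0565


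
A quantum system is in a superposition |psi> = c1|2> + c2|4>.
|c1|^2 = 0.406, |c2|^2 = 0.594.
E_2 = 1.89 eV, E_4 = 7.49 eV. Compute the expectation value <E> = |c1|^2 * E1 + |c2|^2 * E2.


<E> = |c1|^2 * E1 + |c2|^2 * E2
= 0.406 * 1.89 + 0.594 * 7.49
= 0.7673 + 4.4491
= 5.2164 eV

5.2164


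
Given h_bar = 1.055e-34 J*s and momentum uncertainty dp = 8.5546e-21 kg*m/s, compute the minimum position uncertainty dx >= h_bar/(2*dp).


dx = h_bar / (2 * dp)
= 1.055e-34 / (2 * 8.5546e-21)
= 1.055e-34 / 1.7109e-20
= 6.1663e-15 m

6.1663e-15


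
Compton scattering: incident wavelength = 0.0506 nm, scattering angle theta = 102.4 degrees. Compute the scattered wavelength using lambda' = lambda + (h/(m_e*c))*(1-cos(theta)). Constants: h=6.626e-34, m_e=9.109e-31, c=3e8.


Compton wavelength: h/(m_e*c) = 2.4247e-12 m
d_lambda = 2.4247e-12 * (1 - cos(102.4 deg))
= 2.4247e-12 * 1.214735
= 2.9454e-12 m = 0.002945 nm
lambda' = 0.0506 + 0.002945
= 0.053545 nm

0.053545


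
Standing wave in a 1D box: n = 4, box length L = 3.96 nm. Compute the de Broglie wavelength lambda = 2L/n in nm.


lambda = 2L / n
= 2 * 3.96 / 4
= 7.92 / 4
= 1.98 nm

1.98


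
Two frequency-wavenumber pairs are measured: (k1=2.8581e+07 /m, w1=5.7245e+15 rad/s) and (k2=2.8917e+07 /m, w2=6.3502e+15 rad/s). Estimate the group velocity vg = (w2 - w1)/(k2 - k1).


vg = (w2 - w1) / (k2 - k1)
= (6.3502e+15 - 5.7245e+15) / (2.8917e+07 - 2.8581e+07)
= 6.2570e+14 / 3.3600e+05
= 1.8622e+09 m/s

1.8622e+09


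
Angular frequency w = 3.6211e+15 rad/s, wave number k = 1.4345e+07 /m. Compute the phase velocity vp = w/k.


vp = w / k
= 3.6211e+15 / 1.4345e+07
= 2.5243e+08 m/s

2.5243e+08


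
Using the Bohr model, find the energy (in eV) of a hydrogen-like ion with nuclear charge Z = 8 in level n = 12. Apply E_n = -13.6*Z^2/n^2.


E_n = -13.6 * Z^2 / n^2
= -13.6 * 8^2 / 12^2
= -13.6 * 64 / 144
= -6.0444 eV

-6.0444


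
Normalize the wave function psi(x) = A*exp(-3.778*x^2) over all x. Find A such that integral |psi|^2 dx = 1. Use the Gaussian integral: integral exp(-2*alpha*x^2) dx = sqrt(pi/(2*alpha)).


integral |psi|^2 dx = A^2 * sqrt(pi/(2*alpha)) = 1
A^2 = sqrt(2*alpha/pi)
= sqrt(2 * 3.778 / pi)
= 1.550854
A = sqrt(1.550854)
= 1.2453

1.2453


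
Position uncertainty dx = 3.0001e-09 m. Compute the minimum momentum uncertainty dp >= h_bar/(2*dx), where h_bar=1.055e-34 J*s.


dp = h_bar / (2 * dx)
= 1.055e-34 / (2 * 3.0001e-09)
= 1.055e-34 / 6.0002e-09
= 1.7583e-26 kg*m/s

1.7583e-26


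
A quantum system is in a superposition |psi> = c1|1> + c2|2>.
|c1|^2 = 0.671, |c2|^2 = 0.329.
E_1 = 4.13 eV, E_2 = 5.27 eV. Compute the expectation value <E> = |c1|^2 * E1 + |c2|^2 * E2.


<E> = |c1|^2 * E1 + |c2|^2 * E2
= 0.671 * 4.13 + 0.329 * 5.27
= 2.7712 + 1.7338
= 4.5051 eV

4.5051


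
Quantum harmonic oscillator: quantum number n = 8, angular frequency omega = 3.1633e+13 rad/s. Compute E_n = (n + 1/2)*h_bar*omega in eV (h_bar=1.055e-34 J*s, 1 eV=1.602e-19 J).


E = (n + 1/2) * h_bar * omega
= (8 + 0.5) * 1.055e-34 * 3.1633e+13
= 8.5 * 3.3373e-21
= 2.8367e-20 J
= 0.1771 eV

0.1771


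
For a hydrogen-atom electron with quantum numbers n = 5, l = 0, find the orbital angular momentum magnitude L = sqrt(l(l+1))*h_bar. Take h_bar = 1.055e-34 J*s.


L = sqrt(l*(l+1)) * h_bar
= sqrt(0 * 1) * 1.055e-34
= sqrt(0) * 1.055e-34
= 0.0 * 1.055e-34
= 0.0000e+00 J*s

0.0000e+00


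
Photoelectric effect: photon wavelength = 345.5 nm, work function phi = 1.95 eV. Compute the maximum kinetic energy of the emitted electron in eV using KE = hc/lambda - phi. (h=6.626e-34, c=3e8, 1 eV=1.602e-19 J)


E_photon = hc / lambda
= (6.626e-34)(3e8) / (345.5e-9)
= 5.7534e-19 J
= 3.5914 eV
KE = E_photon - phi
= 3.5914 - 1.95
= 1.6414 eV

1.6414


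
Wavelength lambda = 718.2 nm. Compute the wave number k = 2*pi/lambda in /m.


k = 2 * pi / lambda
= 6.2832 / (718.2e-9)
= 6.2832 / 7.1820e-07
= 8.7485e+06 /m

8.7485e+06


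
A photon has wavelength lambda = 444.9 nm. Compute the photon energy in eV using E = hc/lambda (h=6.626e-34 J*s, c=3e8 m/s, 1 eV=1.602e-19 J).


E = hc / lambda
= (6.626e-34)(3e8) / (444.9e-9)
= 1.9878e-25 / 4.4490e-07
= 4.4680e-19 J
Converting to eV: 4.4680e-19 / 1.602e-19
= 2.789 eV

2.789


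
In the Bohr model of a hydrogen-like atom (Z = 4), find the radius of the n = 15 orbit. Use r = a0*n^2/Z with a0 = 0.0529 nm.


r = a0 * n^2 / Z
= 0.0529 * 15^2 / 4
= 0.0529 * 225 / 4
= 2.9756 nm

2.9756


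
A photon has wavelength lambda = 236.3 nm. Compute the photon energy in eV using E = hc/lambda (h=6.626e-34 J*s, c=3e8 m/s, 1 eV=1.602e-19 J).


E = hc / lambda
= (6.626e-34)(3e8) / (236.3e-9)
= 1.9878e-25 / 2.3630e-07
= 8.4122e-19 J
Converting to eV: 8.4122e-19 / 1.602e-19
= 5.2511 eV

5.2511


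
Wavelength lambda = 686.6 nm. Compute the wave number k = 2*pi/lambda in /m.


k = 2 * pi / lambda
= 6.2832 / (686.6e-9)
= 6.2832 / 6.8660e-07
= 9.1512e+06 /m

9.1512e+06


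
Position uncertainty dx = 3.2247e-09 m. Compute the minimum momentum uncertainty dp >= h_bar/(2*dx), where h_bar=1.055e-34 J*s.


dp = h_bar / (2 * dx)
= 1.055e-34 / (2 * 3.2247e-09)
= 1.055e-34 / 6.4494e-09
= 1.6358e-26 kg*m/s

1.6358e-26


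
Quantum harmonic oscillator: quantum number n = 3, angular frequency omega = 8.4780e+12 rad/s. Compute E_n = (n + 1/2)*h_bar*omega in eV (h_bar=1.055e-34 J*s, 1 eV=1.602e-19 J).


E = (n + 1/2) * h_bar * omega
= (3 + 0.5) * 1.055e-34 * 8.4780e+12
= 3.5 * 8.9443e-22
= 3.1305e-21 J
= 0.0195 eV

0.0195


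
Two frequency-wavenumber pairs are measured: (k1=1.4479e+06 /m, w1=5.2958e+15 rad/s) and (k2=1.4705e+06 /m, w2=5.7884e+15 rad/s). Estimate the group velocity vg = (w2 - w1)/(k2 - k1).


vg = (w2 - w1) / (k2 - k1)
= (5.7884e+15 - 5.2958e+15) / (1.4705e+06 - 1.4479e+06)
= 4.9260e+14 / 2.2600e+04
= 2.1796e+10 m/s

2.1796e+10


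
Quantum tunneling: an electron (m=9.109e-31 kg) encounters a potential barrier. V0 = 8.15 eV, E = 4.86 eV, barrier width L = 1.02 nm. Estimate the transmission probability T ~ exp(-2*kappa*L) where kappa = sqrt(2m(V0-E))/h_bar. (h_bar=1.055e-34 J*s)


V0 - E = 3.29 eV = 5.2706e-19 J
kappa = sqrt(2 * m * (V0-E)) / h_bar
= sqrt(2 * 9.109e-31 * 5.2706e-19) / 1.055e-34
= 9.2881e+09 /m
2*kappa*L = 2 * 9.2881e+09 * 1.02e-9
= 18.9477
T = exp(-18.9477) = 5.903425e-09

5.903425e-09


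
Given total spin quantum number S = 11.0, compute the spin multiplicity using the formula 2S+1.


Spin multiplicity = 2S + 1
= 2 * 11.0 + 1
= 22.0 + 1
= 23

23


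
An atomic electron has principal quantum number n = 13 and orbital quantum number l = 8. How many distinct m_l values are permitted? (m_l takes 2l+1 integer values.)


m_l ranges from -l to +l in integer steps
So m_l goes from -8 to +8
Count = 2l + 1 = 2*8 + 1
= 17

17


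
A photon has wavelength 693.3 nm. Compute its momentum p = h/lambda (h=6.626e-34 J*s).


p = h / lambda
= 6.626e-34 / (693.3e-9)
= 6.626e-34 / 6.9330e-07
= 9.5572e-28 kg*m/s

9.5572e-28


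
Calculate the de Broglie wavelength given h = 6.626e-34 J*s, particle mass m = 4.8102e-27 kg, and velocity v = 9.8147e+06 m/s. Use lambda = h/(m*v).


lambda = h / (m * v)
= 6.626e-34 / (4.8102e-27 * 9.8147e+06)
= 6.626e-34 / 4.7211e-20
= 1.4035e-14 m

1.4035e-14


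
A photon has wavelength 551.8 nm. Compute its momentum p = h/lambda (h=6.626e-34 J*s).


p = h / lambda
= 6.626e-34 / (551.8e-9)
= 6.626e-34 / 5.5180e-07
= 1.2008e-27 kg*m/s

1.2008e-27


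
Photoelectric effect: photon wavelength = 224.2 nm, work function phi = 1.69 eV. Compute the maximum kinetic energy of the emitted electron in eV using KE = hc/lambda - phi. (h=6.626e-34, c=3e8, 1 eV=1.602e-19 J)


E_photon = hc / lambda
= (6.626e-34)(3e8) / (224.2e-9)
= 8.8662e-19 J
= 5.5345 eV
KE = E_photon - phi
= 5.5345 - 1.69
= 3.8445 eV

3.8445


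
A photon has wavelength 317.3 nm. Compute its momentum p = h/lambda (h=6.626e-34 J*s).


p = h / lambda
= 6.626e-34 / (317.3e-9)
= 6.626e-34 / 3.1730e-07
= 2.0882e-27 kg*m/s

2.0882e-27


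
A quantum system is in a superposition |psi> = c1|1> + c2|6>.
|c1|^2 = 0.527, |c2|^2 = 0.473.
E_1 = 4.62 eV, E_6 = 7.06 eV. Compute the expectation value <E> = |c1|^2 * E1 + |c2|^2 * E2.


<E> = |c1|^2 * E1 + |c2|^2 * E2
= 0.527 * 4.62 + 0.473 * 7.06
= 2.4347 + 3.3394
= 5.7741 eV

5.7741


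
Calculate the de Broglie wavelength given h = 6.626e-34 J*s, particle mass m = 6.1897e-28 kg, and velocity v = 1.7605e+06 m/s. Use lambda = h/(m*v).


lambda = h / (m * v)
= 6.626e-34 / (6.1897e-28 * 1.7605e+06)
= 6.626e-34 / 1.0897e-21
= 6.0806e-13 m

6.0806e-13


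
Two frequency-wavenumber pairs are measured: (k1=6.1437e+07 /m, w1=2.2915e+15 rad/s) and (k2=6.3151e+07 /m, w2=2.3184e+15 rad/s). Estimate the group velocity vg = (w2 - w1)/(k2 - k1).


vg = (w2 - w1) / (k2 - k1)
= (2.3184e+15 - 2.2915e+15) / (6.3151e+07 - 6.1437e+07)
= 2.6900e+13 / 1.7140e+06
= 1.5694e+07 m/s

1.5694e+07


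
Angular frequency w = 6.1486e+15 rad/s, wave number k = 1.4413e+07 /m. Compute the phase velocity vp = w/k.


vp = w / k
= 6.1486e+15 / 1.4413e+07
= 4.2660e+08 m/s

4.2660e+08


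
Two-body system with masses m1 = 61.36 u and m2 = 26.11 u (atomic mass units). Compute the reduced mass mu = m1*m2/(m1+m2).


mu = m1 * m2 / (m1 + m2)
= 61.36 * 26.11 / (61.36 + 26.11)
= 1602.1096 / 87.47
= 18.3161 u

18.3161


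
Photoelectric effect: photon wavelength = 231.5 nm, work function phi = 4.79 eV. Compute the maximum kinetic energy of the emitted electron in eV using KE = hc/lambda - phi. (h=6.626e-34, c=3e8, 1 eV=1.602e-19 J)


E_photon = hc / lambda
= (6.626e-34)(3e8) / (231.5e-9)
= 8.5866e-19 J
= 5.3599 eV
KE = E_photon - phi
= 5.3599 - 4.79
= 0.5699 eV

0.5699


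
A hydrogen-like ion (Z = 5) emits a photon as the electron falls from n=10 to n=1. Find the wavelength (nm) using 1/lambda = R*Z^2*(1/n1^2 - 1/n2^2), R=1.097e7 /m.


1/lambda = R * Z^2 * (1/n1^2 - 1/n2^2)
= 1.097e7 * 5^2 * (1/1^2 - 1/10^2)
= 1.097e7 * 25 * (1.0 - 0.01)
= 2.7151e+08 /m
lambda = 1 / 2.7151e+08
= 3.6831 nm

3.6831


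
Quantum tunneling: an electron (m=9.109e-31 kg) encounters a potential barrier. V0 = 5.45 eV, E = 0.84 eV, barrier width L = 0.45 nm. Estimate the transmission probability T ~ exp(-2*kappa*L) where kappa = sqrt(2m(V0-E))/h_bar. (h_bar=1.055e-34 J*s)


V0 - E = 4.61 eV = 7.3852e-19 J
kappa = sqrt(2 * m * (V0-E)) / h_bar
= sqrt(2 * 9.109e-31 * 7.3852e-19) / 1.055e-34
= 1.0995e+10 /m
2*kappa*L = 2 * 1.0995e+10 * 0.45e-9
= 9.8951
T = exp(-9.8951) = 5.041892e-05

5.041892e-05


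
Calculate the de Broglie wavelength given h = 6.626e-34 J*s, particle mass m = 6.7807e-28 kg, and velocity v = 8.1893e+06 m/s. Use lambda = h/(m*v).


lambda = h / (m * v)
= 6.626e-34 / (6.7807e-28 * 8.1893e+06)
= 6.626e-34 / 5.5529e-21
= 1.1932e-13 m

1.1932e-13


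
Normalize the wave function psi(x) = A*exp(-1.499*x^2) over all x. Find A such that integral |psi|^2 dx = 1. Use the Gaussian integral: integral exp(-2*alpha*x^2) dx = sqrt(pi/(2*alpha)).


integral |psi|^2 dx = A^2 * sqrt(pi/(2*alpha)) = 1
A^2 = sqrt(2*alpha/pi)
= sqrt(2 * 1.499 / pi)
= 0.976879
A = sqrt(0.976879)
= 0.9884

0.9884


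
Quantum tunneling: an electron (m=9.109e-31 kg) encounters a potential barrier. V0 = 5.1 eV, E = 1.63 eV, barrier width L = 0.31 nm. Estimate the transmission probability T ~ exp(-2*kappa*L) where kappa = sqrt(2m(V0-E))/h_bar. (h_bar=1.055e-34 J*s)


V0 - E = 3.47 eV = 5.5589e-19 J
kappa = sqrt(2 * m * (V0-E)) / h_bar
= sqrt(2 * 9.109e-31 * 5.5589e-19) / 1.055e-34
= 9.5388e+09 /m
2*kappa*L = 2 * 9.5388e+09 * 0.31e-9
= 5.9141
T = exp(-5.9141) = 2.701203e-03

2.701203e-03
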